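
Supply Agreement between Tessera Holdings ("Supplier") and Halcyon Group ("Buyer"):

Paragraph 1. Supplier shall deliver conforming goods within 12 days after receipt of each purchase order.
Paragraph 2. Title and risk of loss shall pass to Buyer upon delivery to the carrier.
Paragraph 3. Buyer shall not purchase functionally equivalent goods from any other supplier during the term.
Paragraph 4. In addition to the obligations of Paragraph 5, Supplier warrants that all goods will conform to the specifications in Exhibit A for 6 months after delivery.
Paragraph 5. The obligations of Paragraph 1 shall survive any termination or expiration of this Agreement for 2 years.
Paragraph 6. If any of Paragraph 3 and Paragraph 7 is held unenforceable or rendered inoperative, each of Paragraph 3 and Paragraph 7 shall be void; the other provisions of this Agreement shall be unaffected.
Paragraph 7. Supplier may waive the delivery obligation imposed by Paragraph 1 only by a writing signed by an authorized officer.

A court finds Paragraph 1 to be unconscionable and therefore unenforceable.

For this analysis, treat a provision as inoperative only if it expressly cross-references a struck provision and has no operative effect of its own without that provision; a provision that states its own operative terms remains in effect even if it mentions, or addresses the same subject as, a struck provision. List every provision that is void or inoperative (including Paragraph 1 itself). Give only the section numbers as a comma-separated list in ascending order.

Paragraph 1 is struck. Paragraph 5 has no operative effect of its own apart from Paragraph 1 and is therefore inoperative. Paragraph 7 has no operative effect of its own apart from Paragraph 1 and is therefore inoperative. Although Paragraph 4 refers to Paragraph 5, its operative terms do not depend on Paragraph 5, so it remains in effect. Paragraph 6 declares Paragraph 3 and Paragraph 7 mutually dependent; since one of them has fallen, all of them are of no effect. That brings down Paragraph 3 as well. The remainder continues in force under Paragraph 6. The provisions still in force are Paragraph 2, Paragraph 4, and Paragraph 6.

1, 3, 5, 7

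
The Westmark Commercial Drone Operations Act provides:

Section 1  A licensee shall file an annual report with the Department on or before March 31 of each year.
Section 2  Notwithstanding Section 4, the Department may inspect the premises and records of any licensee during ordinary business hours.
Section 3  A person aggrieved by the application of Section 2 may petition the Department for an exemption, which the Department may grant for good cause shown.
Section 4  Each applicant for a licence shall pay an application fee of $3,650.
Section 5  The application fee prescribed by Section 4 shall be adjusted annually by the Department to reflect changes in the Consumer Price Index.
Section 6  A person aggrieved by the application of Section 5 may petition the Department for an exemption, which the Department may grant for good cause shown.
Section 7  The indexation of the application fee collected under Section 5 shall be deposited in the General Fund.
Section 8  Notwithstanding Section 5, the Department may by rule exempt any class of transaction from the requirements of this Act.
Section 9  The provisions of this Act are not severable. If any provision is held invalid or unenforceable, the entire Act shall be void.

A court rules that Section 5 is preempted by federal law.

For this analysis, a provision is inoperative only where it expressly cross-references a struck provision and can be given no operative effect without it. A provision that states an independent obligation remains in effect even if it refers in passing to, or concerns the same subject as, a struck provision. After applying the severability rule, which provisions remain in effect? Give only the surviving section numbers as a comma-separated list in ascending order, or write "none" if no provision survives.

Section 5 is struck. Section 6 has no operative effect of its own apart from Section 5 and is therefore inoperative. Section 7 does nothing except set the disposition of the indexation of the application fee by reference to Section 5; with Section 5 gone it has no independent effect and is inoperative. Section 9 provides that the Act is not severable, so the invalidity of any one provision voids the entire Act. No provision of the Act survives.

none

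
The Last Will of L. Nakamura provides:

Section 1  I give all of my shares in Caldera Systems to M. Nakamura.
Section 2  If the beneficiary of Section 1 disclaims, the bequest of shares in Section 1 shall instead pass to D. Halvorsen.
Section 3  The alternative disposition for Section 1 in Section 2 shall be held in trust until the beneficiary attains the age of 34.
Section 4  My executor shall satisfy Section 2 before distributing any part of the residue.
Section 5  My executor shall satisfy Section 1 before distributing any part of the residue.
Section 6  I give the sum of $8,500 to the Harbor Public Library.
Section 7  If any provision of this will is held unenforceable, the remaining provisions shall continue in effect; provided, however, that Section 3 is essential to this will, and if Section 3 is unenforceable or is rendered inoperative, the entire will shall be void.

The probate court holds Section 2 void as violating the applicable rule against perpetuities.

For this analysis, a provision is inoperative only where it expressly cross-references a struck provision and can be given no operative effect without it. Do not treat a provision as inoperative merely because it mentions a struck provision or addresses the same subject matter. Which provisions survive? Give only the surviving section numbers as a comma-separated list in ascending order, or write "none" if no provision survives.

Section 2 is struck. Section 3 has no operative effect of its own apart from Section 2 and is therefore inoperative. Section 4 merely fixes the priority direction for Section 2; with Section 2 gone it has nothing to operate on and falls away. Section 7 makes Section 3 an essential term, and Section 3 has been rendered inoperative by the cascade; under Section 7, the entire will is therefore void. No provision of the will survives.

none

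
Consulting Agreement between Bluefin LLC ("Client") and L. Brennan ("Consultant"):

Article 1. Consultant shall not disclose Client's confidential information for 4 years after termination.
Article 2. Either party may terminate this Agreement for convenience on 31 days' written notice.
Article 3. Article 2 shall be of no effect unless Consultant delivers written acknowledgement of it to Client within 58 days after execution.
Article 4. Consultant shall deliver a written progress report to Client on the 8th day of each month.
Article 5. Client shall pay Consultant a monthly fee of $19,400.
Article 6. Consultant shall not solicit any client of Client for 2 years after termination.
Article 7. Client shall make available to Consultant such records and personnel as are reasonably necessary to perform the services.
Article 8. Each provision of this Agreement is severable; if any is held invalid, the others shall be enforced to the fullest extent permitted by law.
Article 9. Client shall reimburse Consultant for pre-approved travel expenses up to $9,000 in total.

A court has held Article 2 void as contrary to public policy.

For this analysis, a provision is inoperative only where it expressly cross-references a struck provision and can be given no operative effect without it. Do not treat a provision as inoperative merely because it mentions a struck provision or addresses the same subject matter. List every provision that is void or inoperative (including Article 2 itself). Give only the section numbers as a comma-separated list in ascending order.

Article 2 is struck. Article 3 has no operative effect of its own apart from Article 2 and is therefore inoperative. Article 8 is a severability clause and preserves every provision that can still be given independent effect. Article 1, Article 4, Article 5, Article 6, Article 7, Article 8, and Article 9 remain in effect.

2, 3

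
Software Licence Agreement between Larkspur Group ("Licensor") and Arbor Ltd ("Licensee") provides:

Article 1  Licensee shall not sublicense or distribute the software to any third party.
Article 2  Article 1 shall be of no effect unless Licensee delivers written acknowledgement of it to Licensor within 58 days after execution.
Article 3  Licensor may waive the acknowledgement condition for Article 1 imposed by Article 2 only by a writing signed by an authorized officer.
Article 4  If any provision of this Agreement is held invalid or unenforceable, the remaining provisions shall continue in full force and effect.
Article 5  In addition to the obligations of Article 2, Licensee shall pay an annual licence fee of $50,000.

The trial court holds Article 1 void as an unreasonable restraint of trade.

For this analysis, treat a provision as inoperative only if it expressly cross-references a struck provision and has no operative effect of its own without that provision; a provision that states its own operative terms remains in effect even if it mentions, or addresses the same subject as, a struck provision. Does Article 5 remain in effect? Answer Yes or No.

Article 1 is struck. The only function of Article 2 is the acknowledgement condition for Article 1, so it cannot stand once Article 1 is removed. Article 3 has no operative effect of its own apart from Article 2 and is therefore inoperative. Although Article 5 refers to Article 2, its operative terms do not depend on Article 2, so it remains in effect. Article 4 is a severability clause and preserves every provision that can still be given independent effect. Article 4 and Article 5 remain in effect. Article 5 is among the surviving provisions, so the answer is yes.

Yes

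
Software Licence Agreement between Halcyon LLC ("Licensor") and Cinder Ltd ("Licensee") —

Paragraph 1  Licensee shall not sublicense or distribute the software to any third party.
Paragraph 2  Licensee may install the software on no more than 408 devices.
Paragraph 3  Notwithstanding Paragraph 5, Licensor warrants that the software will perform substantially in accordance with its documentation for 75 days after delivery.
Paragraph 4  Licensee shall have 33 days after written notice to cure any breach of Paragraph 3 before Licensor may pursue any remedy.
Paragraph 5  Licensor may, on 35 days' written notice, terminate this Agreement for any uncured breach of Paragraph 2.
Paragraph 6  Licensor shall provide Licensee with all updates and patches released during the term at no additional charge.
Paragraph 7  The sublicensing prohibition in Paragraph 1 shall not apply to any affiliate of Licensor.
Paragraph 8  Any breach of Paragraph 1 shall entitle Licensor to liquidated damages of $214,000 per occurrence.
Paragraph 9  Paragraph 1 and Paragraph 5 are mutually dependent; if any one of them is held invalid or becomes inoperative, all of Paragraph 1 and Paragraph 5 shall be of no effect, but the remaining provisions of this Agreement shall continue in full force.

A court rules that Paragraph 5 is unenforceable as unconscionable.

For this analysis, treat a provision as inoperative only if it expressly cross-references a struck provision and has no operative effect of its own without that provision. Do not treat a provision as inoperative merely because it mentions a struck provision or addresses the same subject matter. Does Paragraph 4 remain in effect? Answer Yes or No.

Yes

Paragraph 5 is struck. Paragraph 3 mentions Paragraph 5 but its own obligation stands independently of Paragraph 5, so Paragraph 3 is not affected. No other provision's operative terms depend on Paragraph 5. Paragraph 9 declares Paragraph 1 and Paragraph 5 mutually dependent; since one of them has fallen, all of them are of no effect. That brings down Paragraph 1 as well. Paragraph 7 and Paragraph 8 in turn depend solely on a provision now struck and likewise fall. The remainder continues in force under Paragraph 9. The provisions still in force are Paragraph 2, Paragraph 3, Paragraph 4, Paragraph 6, and Paragraph 9. Paragraph 4 is among the surviving provisions, so the answer is yes.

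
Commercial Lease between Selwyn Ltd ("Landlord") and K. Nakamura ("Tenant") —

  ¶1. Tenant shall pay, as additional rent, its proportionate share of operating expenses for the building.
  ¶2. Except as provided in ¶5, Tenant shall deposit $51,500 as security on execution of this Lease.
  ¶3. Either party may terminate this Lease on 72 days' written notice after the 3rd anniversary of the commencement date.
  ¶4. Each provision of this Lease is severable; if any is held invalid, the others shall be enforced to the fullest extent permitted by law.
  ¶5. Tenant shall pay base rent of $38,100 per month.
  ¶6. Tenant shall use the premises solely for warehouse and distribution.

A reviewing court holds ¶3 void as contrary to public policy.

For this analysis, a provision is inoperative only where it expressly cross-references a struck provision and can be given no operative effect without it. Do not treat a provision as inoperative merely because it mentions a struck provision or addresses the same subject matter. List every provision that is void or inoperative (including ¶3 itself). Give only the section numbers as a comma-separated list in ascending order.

¶3 is struck. No other provision's operative terms depend on ¶3. ¶4 is a severability clause and preserves every provision that can still be given independent effect. The provisions still in force are ¶1, ¶2, ¶4, ¶5, and ¶6.

3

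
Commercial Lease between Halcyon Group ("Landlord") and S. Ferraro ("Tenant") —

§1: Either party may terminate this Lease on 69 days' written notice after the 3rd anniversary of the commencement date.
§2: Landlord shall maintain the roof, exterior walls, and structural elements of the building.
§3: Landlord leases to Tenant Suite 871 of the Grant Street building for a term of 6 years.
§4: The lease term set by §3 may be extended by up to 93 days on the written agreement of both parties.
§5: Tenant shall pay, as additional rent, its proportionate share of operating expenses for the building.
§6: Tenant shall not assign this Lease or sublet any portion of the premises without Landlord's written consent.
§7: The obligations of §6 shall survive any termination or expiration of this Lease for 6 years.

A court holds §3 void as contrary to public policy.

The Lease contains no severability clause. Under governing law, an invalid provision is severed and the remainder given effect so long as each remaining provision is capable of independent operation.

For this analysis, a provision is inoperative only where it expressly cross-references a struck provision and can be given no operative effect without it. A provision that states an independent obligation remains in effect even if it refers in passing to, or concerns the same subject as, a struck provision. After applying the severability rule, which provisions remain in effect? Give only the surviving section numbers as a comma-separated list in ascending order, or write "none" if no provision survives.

1, 2, 5, 6, 7

§3 is struck. §4 has no operative effect of its own apart from §3 and is therefore inoperative. Under the stated default rule, only provisions that cannot operate independently fall away; the rest are enforced. §1, §2, §5, §6, and §7 remain in effect.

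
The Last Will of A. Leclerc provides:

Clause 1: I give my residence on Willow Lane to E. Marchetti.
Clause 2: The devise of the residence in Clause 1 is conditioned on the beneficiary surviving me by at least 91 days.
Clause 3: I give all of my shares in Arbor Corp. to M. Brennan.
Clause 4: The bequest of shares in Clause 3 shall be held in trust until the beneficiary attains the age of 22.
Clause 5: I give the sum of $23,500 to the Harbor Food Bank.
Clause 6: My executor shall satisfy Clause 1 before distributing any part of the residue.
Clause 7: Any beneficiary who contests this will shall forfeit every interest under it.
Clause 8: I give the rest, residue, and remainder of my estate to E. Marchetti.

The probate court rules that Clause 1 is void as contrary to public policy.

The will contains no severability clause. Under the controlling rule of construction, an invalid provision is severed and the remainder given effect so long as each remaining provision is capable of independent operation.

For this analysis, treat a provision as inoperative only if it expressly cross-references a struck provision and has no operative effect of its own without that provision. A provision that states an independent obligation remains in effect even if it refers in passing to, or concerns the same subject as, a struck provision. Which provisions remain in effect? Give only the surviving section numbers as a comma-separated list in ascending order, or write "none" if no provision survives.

3, 4, 5, 7, 8

Clause 1 is struck. The only function of Clause 2 is the survivorship condition on Clause 1, so it cannot stand once Clause 1 is removed. Clause 6 has no operative effect of its own apart from Clause 1 and is therefore inoperative. With no severability clause, the stated default rule severs what cannot stand and enforces each remaining provision that can operate on its own. Clause 3, Clause 4, Clause 5, Clause 7, and Clause 8 remain in effect.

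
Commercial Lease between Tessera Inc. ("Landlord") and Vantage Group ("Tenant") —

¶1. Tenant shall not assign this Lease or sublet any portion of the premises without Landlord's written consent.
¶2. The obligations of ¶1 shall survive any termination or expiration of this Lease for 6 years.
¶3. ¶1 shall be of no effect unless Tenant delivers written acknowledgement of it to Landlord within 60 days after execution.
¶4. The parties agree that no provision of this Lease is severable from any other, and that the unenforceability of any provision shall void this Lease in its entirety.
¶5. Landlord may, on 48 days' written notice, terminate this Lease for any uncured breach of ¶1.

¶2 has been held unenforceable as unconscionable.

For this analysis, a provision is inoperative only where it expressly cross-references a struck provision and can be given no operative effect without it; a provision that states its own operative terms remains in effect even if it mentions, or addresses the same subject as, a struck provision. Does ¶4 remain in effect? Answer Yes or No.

¶2 is struck. Nothing else in the Lease is defined by reference to ¶2. ¶4 provides that the Lease is not severable, so the invalidity of any one provision voids the entire Lease. No provision of the Lease survives. ¶4 is among the inoperative provisions, so the answer is no.

No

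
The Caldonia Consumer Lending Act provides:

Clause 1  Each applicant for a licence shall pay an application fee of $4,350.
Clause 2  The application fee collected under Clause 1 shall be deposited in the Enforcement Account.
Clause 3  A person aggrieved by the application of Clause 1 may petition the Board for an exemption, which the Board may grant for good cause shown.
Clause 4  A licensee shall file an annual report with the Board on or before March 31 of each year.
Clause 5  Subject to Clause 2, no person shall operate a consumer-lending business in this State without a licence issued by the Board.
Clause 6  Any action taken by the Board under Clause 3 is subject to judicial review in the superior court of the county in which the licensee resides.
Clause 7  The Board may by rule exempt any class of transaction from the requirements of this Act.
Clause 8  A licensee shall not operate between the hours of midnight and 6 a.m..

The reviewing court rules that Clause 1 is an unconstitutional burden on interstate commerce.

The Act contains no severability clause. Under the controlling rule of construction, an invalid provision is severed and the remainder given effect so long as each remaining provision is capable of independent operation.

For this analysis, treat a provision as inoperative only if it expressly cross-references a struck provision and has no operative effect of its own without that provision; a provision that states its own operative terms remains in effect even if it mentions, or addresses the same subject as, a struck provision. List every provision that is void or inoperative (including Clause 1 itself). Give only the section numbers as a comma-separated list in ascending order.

1, 2, 3, 6

Clause 1 is struck. Clause 2 operates only by reference to Clause 1, so it falls with Clause 1. Clause 3 merely fixes the exemption procedure for Clause 1; with Clause 1 gone it has nothing to operate on and falls away. Clause 6 operates only by reference to Clause 3, so it falls with Clause 3. Clause 5 mentions Clause 2 but its own obligation stands independently of Clause 2, so Clause 5 is not affected. With no severability clause, the stated default rule severs what cannot stand and enforces each remaining provision that can operate on its own. That leaves Clause 4, Clause 5, Clause 7, and Clause 8 in effect.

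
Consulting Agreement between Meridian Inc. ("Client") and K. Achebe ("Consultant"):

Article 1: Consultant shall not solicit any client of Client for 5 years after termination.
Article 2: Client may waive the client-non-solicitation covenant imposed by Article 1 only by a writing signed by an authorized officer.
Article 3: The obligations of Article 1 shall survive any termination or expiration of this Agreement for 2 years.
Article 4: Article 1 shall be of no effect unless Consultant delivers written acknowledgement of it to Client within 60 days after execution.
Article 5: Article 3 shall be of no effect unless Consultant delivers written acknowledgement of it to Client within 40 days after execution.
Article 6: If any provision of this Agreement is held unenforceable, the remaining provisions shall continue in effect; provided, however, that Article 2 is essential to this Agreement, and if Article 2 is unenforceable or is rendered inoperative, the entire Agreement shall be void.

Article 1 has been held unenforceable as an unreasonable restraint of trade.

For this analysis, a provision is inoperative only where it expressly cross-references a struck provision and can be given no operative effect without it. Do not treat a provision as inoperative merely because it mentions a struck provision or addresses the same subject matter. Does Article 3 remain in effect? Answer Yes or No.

No

Article 1 is struck. The only function of Article 2 is the waiver condition for Article 1, so it cannot stand once Article 1 is removed. The only function of Article 3 is the survival period for Article 1, so it cannot stand once Article 1 is removed. Article 4 operates only by reference to Article 1, so it falls with Article 1. Article 5 operates only by reference to Article 3, so it falls with Article 3. Article 6 makes Article 2 an essential term, and Article 2 has been rendered inoperative by the cascade; under Article 6, the entire Agreement is therefore void. No provision of the Agreement survives. Article 3 is among the inoperative provisions, so the answer is no.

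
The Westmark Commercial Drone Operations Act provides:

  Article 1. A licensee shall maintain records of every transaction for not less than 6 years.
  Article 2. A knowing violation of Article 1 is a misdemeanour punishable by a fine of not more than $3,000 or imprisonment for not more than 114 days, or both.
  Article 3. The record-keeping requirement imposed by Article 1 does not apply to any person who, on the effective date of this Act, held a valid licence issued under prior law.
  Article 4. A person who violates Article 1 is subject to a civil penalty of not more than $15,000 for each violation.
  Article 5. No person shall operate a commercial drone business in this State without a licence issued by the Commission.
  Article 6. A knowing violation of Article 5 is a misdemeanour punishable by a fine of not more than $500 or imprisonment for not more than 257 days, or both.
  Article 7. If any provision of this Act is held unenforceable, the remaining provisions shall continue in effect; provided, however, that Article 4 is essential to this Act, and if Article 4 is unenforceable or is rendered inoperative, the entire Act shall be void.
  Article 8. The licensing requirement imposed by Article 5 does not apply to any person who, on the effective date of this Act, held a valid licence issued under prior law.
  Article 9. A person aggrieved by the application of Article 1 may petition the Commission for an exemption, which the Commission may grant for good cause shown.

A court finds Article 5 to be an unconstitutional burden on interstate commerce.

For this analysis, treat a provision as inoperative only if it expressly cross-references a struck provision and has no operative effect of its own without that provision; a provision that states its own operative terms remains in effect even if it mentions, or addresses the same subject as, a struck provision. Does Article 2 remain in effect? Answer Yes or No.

Yes

Article 5 is struck. The only function of Article 6 is the criminal penalty for violating Article 5, so it cannot stand once Article 5 is removed. The only function of Article 8 is the grandfather exemption from Article 5, so it cannot stand once Article 5 is removed. Article 7 makes Article 4 an essential term, but Article 4 is unaffected, so the severability proviso in Article 7 preserves the remaining provisions. Article 1, Article 2, Article 3, Article 4, Article 7, and Article 9 remain in effect. Article 2 is among the surviving provisions, so the answer is yes.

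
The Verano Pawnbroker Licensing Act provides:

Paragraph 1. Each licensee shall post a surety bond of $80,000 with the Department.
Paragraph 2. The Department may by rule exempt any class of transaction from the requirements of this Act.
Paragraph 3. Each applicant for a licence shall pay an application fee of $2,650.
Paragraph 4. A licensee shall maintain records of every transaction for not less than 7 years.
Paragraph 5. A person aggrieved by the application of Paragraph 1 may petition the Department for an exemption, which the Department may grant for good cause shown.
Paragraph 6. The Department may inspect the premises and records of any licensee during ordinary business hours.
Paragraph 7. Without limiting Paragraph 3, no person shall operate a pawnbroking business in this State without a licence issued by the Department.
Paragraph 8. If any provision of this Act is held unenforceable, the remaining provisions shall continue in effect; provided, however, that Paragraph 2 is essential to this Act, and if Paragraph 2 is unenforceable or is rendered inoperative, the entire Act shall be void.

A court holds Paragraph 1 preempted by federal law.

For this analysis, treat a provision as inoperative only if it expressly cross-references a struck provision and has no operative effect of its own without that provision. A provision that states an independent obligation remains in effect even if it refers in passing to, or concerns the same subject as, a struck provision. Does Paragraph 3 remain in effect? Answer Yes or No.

Yes

Paragraph 1 is struck. Paragraph 5 operates only by reference to Paragraph 1, so it falls with Paragraph 1. Paragraph 8 makes Paragraph 2 an essential term, but Paragraph 2 is unaffected, so the severability proviso in Paragraph 8 preserves the remaining provisions. Paragraph 2, Paragraph 3, Paragraph 4, Paragraph 6, Paragraph 7, and Paragraph 8 remain in effect. Paragraph 3 is among the surviving provisions, so the answer is yes.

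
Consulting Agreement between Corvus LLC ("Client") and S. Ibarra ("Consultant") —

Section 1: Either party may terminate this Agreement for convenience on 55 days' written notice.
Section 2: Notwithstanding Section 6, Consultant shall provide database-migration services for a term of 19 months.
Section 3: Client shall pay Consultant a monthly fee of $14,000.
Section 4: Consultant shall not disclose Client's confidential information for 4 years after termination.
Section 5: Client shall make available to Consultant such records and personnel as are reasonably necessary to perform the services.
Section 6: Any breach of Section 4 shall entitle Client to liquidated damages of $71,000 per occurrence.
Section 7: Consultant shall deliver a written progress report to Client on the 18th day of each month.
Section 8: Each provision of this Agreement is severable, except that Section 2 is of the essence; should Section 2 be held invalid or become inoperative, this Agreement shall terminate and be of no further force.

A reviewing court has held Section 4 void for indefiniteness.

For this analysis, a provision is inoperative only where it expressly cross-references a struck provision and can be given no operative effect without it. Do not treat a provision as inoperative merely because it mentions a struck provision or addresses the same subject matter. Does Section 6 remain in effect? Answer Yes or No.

Section 4 is struck. The whole of Section 6 is the liquidated-damages amount, defined by reference to Section 4, so Section 6 cannot stand once Section 4 is removed. Although Section 2 refers to Section 6, its operative terms do not depend on Section 6, so it remains in effect. Section 8 makes Section 2 an essential term, but Section 2 is unaffected, so the severability proviso in Section 8 preserves the remaining provisions. Section 1, Section 2, Section 3, Section 5, Section 7, and Section 8 remain in effect. Section 6 is among the inoperative provisions, so the answer is no.

No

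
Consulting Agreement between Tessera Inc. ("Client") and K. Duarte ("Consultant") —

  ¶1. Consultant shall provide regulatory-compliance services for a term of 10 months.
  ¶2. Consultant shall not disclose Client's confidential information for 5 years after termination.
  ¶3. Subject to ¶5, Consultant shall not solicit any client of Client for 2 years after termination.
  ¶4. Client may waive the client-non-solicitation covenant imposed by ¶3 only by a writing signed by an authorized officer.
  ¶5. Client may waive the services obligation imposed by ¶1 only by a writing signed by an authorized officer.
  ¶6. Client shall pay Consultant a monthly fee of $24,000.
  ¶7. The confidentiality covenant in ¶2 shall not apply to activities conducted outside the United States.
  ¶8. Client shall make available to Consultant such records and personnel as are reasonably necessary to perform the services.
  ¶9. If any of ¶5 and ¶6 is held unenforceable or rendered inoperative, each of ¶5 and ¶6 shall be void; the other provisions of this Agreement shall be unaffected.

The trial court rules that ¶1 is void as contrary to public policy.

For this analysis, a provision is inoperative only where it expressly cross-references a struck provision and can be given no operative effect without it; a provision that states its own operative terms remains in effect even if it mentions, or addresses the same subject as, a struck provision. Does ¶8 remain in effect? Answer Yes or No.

Yes

¶1 is struck. ¶5 has no operative effect of its own apart from ¶1 and is therefore inoperative. Although ¶3 refers to ¶5, its operative terms do not depend on ¶5, so it remains in effect. ¶9 declares ¶5 and ¶6 mutually dependent; since one of them has fallen, all of them are of no effect. That brings down ¶6 as well. The remainder continues in force under ¶9. ¶2, ¶3, ¶4, ¶7, ¶8, and ¶9 remain in effect. ¶8 is among the surviving provisions, so the answer is yes.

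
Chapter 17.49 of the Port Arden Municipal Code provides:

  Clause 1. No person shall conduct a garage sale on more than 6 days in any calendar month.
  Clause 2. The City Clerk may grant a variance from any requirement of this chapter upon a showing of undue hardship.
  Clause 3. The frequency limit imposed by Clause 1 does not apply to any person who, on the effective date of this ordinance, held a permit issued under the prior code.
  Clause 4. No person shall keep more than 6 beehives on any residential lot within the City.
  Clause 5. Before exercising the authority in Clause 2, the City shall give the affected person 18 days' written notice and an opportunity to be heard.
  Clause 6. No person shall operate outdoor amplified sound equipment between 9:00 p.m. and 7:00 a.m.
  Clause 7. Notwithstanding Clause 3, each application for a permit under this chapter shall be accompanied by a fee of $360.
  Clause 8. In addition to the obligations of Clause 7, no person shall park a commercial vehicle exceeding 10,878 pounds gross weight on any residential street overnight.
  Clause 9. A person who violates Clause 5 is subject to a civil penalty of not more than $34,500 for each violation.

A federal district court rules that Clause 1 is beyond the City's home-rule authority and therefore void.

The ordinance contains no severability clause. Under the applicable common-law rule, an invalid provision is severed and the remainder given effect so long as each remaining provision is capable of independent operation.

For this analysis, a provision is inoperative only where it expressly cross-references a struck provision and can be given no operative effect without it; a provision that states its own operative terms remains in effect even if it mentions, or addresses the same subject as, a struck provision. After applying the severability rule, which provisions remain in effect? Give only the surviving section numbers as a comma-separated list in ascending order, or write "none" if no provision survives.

Clause 1 is struck. The only function of Clause 3 is the grandfather exemption from Clause 1, so it cannot stand once Clause 1 is removed. Although Clause 7 refers to Clause 3, its operative terms do not depend on Clause 3, so it remains in effect. With no severability clause, the stated default rule severs what cannot stand and enforces each remaining provision that can operate on its own. That leaves Clause 2, Clause 4, Clause 5, Clause 6, Clause 7, Clause 8, and Clause 9 in effect.

2, 4, 5, 6, 7, 8, 9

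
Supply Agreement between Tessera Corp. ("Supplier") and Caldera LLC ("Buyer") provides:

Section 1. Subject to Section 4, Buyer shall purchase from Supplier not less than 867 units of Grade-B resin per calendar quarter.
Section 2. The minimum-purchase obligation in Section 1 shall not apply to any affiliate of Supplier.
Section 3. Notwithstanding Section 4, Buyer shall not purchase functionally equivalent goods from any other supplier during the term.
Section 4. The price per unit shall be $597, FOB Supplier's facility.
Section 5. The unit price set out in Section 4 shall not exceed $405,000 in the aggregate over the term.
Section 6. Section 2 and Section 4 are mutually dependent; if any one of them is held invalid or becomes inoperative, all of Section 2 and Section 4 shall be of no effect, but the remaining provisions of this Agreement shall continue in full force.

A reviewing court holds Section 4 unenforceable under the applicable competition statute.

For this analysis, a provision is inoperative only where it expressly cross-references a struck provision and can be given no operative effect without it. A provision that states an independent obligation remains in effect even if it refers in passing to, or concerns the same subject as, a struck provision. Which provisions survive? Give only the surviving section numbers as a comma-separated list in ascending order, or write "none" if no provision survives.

Section 4 is struck. Section 5 operates only by reference to Section 4, so it falls with Section 4. Section 3 mentions Section 4 but its own obligation stands independently of Section 4, so Section 3 is not affected. Although Section 1 refers to Section 4, its operative terms do not depend on Section 4, so it remains in effect. Section 6 declares Section 2 and Section 4 mutually dependent; since one of them has fallen, all of them are of no effect. That brings down Section 2 as well. The remainder continues in force under Section 6. The provisions still in force are Section 1, Section 3, and Section 6.

1, 3, 6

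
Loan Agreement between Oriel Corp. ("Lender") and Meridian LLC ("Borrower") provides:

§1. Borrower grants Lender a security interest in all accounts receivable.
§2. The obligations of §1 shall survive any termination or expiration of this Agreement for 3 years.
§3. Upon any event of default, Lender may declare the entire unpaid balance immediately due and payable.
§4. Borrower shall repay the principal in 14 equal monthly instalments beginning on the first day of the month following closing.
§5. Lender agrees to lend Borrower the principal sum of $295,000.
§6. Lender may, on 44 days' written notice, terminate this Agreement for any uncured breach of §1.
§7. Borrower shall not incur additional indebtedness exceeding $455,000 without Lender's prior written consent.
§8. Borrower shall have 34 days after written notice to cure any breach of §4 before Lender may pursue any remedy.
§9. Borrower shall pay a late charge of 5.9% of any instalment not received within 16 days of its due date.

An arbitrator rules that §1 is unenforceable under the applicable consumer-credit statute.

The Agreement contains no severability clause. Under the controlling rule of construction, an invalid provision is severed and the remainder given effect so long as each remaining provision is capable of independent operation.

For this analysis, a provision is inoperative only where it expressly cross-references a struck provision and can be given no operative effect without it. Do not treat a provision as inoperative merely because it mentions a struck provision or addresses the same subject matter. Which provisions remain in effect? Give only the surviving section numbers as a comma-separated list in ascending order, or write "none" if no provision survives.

§1 is struck. The only function of §2 is the survival period for §1, so it cannot stand once §1 is removed. §6 has no operative effect of its own apart from §1 and is therefore inoperative. Under the stated default rule, only provisions that cannot operate independently fall away; the rest are enforced. The provisions still in force are §3, §4, §5, §7, §8, and §9.

3, 4, 5, 7, 8, 9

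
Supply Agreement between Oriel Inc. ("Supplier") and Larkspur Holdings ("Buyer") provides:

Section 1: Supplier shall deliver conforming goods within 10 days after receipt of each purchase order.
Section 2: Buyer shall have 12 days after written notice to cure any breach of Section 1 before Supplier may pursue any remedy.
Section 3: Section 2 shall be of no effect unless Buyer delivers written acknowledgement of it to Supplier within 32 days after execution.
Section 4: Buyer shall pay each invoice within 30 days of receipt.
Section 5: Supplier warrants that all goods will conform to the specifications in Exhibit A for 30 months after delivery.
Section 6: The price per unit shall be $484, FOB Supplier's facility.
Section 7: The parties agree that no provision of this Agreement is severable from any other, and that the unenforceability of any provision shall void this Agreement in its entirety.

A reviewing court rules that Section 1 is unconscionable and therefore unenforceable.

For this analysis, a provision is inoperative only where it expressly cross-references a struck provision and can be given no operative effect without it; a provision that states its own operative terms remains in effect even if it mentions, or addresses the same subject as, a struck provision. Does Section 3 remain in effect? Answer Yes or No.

Section 1 is struck. The only function of Section 2 is the cure period for breach of Section 1, so it cannot stand once Section 1 is removed. The only function of Section 3 is the acknowledgement condition for Section 2, so it cannot stand once Section 2 is removed. Section 7 provides that the Agreement is not severable, so the invalidity of any one provision voids the entire Agreement. No provision of the Agreement survives. Section 3 is among the inoperative provisions, so the answer is no.

No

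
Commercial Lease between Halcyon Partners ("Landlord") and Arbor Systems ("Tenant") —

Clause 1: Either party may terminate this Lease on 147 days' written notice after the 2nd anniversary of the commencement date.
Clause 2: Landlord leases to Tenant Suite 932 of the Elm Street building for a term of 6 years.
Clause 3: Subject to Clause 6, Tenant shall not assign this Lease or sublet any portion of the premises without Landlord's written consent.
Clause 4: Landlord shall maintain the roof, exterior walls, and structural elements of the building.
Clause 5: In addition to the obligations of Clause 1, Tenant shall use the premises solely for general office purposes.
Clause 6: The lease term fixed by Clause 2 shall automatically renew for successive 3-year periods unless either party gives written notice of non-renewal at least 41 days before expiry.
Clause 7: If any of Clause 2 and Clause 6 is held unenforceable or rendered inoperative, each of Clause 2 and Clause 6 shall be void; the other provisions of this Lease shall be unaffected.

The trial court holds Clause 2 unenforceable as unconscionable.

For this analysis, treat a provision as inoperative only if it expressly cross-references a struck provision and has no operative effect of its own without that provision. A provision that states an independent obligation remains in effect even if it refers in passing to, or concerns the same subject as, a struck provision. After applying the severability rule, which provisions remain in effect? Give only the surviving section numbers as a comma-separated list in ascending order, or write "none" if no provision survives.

Clause 2 is struck. Clause 6 operates only by reference to Clause 2, so it falls with Clause 2. Although Clause 3 refers to Clause 6, its operative terms do not depend on Clause 6, so it remains in effect. Clause 7 declares Clause 2 and Clause 6 mutually dependent; since one of them has fallen, all of them are of no effect. The remainder continues in force under Clause 7. That leaves Clause 1, Clause 3, Clause 4, Clause 5, and Clause 7 in effect.

1, 3, 4, 5, 7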